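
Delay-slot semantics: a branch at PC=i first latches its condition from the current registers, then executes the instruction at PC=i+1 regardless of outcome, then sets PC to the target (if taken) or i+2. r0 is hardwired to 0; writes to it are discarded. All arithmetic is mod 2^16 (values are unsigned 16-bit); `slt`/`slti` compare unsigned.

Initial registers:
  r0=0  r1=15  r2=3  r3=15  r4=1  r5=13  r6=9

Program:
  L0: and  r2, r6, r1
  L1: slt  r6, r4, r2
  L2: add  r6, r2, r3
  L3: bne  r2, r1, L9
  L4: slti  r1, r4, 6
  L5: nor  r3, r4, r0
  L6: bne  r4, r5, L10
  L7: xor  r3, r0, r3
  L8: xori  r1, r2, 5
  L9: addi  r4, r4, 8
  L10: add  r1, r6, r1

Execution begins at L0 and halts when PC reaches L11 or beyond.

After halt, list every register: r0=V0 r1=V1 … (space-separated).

r0=0 r1=25 r2=9 r3=15 r4=9 r5=13 r6=24

[0] and  r2, r6, r1  →  {r0:0, r1:15, r2:9, r3:15, r4:1, r5:13, r6:9}
[1] slt  r6, r4, r2  →  {r0:0, r1:15, r2:9, r3:15, r4:1, r5:13, r6:1}
[2] add  r6, r2, r3  →  {r0:0, r1:15, r2:9, r3:15, r4:1, r5:13, r6:24}
[3] bne  r2, r1, L9  →  {r0:0, r1:15, r2:9, r3:15, r4:1, r5:13, r6:24}  ⟨branch taken⟩
[4] slti  r1, r4, 6  →  {r0:0, r1:1, r2:9, r3:15, r4:1, r5:13, r6:24}
[9] addi  r4, r4, 8  →  {r0:0, r1:1, r2:9, r3:15, r4:9, r5:13, r6:24}
[10] add  r1, r6, r1  →  {r0:0, r1:25, r2:9, r3:15, r4:9, r5:13, r6:24}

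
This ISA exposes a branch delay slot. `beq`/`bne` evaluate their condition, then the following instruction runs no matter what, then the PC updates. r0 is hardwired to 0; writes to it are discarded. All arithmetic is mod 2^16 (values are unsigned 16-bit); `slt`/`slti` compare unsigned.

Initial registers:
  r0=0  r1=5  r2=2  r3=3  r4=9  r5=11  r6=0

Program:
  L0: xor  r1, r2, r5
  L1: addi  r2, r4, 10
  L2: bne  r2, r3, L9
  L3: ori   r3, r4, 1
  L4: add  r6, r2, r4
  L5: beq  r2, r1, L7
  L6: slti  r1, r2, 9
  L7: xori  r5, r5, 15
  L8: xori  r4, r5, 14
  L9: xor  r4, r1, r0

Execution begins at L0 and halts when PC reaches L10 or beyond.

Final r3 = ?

  step pc=0: xor  r1, r2, r5  regs=(0,9,2,3,9,11,0)
  step pc=1: addi  r2, r4, 10  regs=(0,9,19,3,9,11,0)
  step pc=2: bne  r2, r3, L9  cond=T  regs=(0,9,19,3,9,11,0)
  step pc=3: ori   r3, r4, 1  regs=(0,9,19,9,9,11,0)
  step pc=9: xor  r4, r1, r0  regs=(0,9,19,9,9,11,0)

9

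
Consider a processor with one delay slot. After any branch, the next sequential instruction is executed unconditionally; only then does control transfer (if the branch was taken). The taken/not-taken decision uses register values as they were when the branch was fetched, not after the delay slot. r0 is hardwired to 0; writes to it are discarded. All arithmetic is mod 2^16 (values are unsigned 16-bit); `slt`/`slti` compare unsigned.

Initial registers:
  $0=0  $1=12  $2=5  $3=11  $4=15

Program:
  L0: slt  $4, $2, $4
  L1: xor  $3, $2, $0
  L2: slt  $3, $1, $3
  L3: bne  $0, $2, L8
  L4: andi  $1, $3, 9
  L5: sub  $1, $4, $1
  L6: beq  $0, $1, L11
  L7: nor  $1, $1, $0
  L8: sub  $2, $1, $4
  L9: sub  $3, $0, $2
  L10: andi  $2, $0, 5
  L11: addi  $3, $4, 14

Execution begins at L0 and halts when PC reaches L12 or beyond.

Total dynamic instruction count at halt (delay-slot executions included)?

[0] slt  $4, $2, $4  →  {$0:0, $1:12, $2:5, $3:11, $4:1}
[1] xor  $3, $2, $0  →  {$0:0, $1:12, $2:5, $3:5, $4:1}
[2] slt  $3, $1, $3  →  {$0:0, $1:12, $2:5, $3:0, $4:1}
[3] bne  $0, $2, L8  →  {$0:0, $1:12, $2:5, $3:0, $4:1}  ⟨branch taken⟩
[4] andi  $1, $3, 9  →  {$0:0, $1:0, $2:5, $3:0, $4:1}
[8] sub  $2, $1, $4  →  {$0:0, $1:0, $2:65535, $3:0, $4:1}
[9] sub  $3, $0, $2  →  {$0:0, $1:0, $2:65535, $3:1, $4:1}
[10] andi  $2, $0, 5  →  {$0:0, $1:0, $2:0, $3:1, $4:1}
[11] addi  $3, $4, 14  →  {$0:0, $1:0, $2:0, $3:15, $4:1}

9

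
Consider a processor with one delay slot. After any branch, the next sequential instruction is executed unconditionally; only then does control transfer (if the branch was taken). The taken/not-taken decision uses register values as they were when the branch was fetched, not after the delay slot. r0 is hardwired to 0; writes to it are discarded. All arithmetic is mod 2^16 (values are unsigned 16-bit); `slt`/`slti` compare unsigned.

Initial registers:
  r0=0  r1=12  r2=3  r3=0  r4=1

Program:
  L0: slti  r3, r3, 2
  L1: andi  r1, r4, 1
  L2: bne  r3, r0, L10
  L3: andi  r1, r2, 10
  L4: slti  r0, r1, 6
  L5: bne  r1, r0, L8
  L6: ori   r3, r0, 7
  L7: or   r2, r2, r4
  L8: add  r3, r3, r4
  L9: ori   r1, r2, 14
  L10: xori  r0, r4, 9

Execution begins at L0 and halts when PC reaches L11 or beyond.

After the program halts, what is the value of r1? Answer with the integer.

2

PC=0  slti  r3, r3, 2        | r0=0 r1=12 r2=3 r3=1 r4=1
PC=1  andi  r1, r4, 1        | r0=0 r1=1 r2=3 r3=1 r4=1
PC=2  bne  r3, r0, L10       | r0=0 r1=1 r2=3 r3=1 r4=1  [TAKEN]
PC=3  andi  r1, r2, 10       | r0=0 r1=2 r2=3 r3=1 r4=1
PC=10 xori  r0, r4, 9        | r0=0 r1=2 r2=3 r3=1 r4=1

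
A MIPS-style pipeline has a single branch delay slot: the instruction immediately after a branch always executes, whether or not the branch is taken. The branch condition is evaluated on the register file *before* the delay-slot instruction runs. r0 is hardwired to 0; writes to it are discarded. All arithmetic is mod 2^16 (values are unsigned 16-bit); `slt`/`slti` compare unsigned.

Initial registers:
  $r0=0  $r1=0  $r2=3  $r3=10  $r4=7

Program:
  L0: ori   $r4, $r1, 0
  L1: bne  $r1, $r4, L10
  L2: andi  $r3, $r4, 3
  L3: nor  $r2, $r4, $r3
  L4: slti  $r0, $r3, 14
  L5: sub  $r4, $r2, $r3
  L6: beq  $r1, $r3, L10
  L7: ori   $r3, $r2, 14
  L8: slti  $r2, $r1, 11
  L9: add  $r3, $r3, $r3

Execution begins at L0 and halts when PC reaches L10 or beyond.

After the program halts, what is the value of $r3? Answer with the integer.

65535

  step pc=0: ori   $r4, $r1, 0  regs=(0,0,3,10,0)
  step pc=1: bne  $r1, $r4, L10  cond=F  regs=(0,0,3,10,0)
  step pc=2: andi  $r3, $r4, 3  regs=(0,0,3,0,0)
  step pc=3: nor  $r2, $r4, $r3  regs=(0,0,65535,0,0)
  step pc=4: slti  $r0, $r3, 14  regs=(0,0,65535,0,0)
  step pc=5: sub  $r4, $r2, $r3  regs=(0,0,65535,0,65535)
  step pc=6: beq  $r1, $r3, L10  cond=T  regs=(0,0,65535,0,65535)
  step pc=7: ori   $r3, $r2, 14  regs=(0,0,65535,65535,65535)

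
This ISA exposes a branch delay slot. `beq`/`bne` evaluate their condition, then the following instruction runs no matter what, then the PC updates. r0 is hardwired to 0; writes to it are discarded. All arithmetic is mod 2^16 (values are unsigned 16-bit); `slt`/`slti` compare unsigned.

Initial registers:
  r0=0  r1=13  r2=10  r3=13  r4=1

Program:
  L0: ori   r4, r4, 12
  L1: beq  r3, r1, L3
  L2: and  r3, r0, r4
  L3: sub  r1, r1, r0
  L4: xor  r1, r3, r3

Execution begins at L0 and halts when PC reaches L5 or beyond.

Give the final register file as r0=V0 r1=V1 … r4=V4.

r0=0 r1=0 r2=10 r3=0 r4=13

#0 ori   r4, r4, 12 ; 0/13/10/13/13
#1 beq  r3, r1, L3 ; 0/13/10/13/13 ; →target
#2 and  r3, r0, r4 ; 0/13/10/0/13
#3 sub  r1, r1, r0 ; 0/13/10/0/13
#4 xor  r1, r3, r3 ; 0/0/10/0/13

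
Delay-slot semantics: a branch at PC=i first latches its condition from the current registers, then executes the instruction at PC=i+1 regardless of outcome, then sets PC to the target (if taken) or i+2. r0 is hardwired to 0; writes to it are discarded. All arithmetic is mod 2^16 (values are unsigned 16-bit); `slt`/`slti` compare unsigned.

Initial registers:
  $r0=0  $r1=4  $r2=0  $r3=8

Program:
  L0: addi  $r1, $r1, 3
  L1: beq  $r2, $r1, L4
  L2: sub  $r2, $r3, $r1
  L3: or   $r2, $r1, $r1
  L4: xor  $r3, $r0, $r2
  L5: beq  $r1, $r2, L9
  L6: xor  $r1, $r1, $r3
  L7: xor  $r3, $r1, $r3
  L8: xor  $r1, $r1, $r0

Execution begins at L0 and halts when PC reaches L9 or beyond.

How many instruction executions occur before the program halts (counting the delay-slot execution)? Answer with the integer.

[0] addi  $r1, $r1, 3  →  {$r0:0, $r1:7, $r2:0, $r3:8}
[1] beq  $r2, $r1, L4  →  {$r0:0, $r1:7, $r2:0, $r3:8}  ⟨branch fallthrough⟩
[2] sub  $r2, $r3, $r1  →  {$r0:0, $r1:7, $r2:1, $r3:8}
[3] or   $r2, $r1, $r1  →  {$r0:0, $r1:7, $r2:7, $r3:8}
[4] xor  $r3, $r0, $r2  →  {$r0:0, $r1:7, $r2:7, $r3:7}
[5] beq  $r1, $r2, L9  →  {$r0:0, $r1:7, $r2:7, $r3:7}  ⟨branch taken⟩
[6] xor  $r1, $r1, $r3  →  {$r0:0, $r1:0, $r2:7, $r3:7}

7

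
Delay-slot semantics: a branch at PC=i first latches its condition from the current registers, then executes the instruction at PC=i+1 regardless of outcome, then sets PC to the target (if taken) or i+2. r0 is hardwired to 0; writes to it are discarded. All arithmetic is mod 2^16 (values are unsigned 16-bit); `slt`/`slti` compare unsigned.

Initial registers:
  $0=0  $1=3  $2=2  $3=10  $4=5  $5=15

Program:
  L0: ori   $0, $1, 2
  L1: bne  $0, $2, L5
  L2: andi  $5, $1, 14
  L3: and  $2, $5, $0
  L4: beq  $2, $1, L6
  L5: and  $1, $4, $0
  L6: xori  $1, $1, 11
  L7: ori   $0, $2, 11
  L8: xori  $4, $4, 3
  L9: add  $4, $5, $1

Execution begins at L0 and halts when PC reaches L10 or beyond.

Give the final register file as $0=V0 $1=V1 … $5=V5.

$0=0 $1=11 $2=2 $3=10 $4=13 $5=2

[0] ori   $0, $1, 2  →  {$0:0, $1:3, $2:2, $3:10, $4:5, $5:15}
[1] bne  $0, $2, L5  →  {$0:0, $1:3, $2:2, $3:10, $4:5, $5:15}  ⟨branch taken⟩
[2] andi  $5, $1, 14  →  {$0:0, $1:3, $2:2, $3:10, $4:5, $5:2}
[5] and  $1, $4, $0  →  {$0:0, $1:0, $2:2, $3:10, $4:5, $5:2}
[6] xori  $1, $1, 11  →  {$0:0, $1:11, $2:2, $3:10, $4:5, $5:2}
[7] ori   $0, $2, 11  →  {$0:0, $1:11, $2:2, $3:10, $4:5, $5:2}
[8] xori  $4, $4, 3  →  {$0:0, $1:11, $2:2, $3:10, $4:6, $5:2}
[9] add  $4, $5, $1  →  {$0:0, $1:11, $2:2, $3:10, $4:13, $5:2}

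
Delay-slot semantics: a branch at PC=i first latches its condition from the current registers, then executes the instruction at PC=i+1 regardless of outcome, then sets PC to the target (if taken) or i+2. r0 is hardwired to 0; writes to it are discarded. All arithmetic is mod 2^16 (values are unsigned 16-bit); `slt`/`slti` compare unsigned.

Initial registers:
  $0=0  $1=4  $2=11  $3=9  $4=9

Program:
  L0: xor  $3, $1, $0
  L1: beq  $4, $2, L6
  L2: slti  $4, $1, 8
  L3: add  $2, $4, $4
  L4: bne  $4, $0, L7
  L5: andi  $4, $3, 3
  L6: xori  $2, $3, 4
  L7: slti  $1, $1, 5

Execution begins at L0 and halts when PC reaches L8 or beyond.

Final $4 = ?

0

  step pc=0: xor  $3, $1, $0  regs=(0,4,11,4,9)
  step pc=1: beq  $4, $2, L6  cond=F  regs=(0,4,11,4,9)
  step pc=2: slti  $4, $1, 8  regs=(0,4,11,4,1)
  step pc=3: add  $2, $4, $4  regs=(0,4,2,4,1)
  step pc=4: bne  $4, $0, L7  cond=T  regs=(0,4,2,4,1)
  step pc=5: andi  $4, $3, 3  regs=(0,4,2,4,0)
  step pc=7: slti  $1, $1, 5  regs=(0,1,2,4,0)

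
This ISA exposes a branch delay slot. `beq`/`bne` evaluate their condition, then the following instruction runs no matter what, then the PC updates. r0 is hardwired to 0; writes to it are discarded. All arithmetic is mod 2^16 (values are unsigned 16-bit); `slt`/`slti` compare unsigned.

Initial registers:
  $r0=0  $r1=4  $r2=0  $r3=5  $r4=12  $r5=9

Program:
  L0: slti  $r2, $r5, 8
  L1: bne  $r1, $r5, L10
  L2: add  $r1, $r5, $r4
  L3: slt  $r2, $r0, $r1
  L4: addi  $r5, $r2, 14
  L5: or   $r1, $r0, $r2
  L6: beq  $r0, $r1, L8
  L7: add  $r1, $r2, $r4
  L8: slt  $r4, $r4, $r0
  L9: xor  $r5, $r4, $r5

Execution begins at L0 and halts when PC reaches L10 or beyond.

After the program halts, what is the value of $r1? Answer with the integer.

21

  step pc=0: slti  $r2, $r5, 8  regs=(0,4,0,5,12,9)
  step pc=1: bne  $r1, $r5, L10  cond=T  regs=(0,4,0,5,12,9)
  step pc=2: add  $r1, $r5, $r4  regs=(0,21,0,5,12,9)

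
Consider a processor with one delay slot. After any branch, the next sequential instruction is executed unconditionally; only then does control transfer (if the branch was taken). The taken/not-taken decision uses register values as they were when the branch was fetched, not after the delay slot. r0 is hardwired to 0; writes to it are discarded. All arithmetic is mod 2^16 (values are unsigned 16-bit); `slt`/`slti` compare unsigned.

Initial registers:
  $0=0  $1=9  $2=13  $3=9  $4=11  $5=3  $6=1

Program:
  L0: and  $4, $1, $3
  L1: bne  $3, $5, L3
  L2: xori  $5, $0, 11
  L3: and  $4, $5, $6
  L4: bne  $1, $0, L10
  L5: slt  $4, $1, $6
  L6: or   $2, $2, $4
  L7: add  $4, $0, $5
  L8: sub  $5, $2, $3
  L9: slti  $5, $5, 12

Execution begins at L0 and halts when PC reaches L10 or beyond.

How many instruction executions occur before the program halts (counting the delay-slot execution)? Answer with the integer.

6

  step pc=0: and  $4, $1, $3  regs=(0,9,13,9,9,3,1)
  step pc=1: bne  $3, $5, L3  cond=T  regs=(0,9,13,9,9,3,1)
  step pc=2: xori  $5, $0, 11  regs=(0,9,13,9,9,11,1)
  step pc=3: and  $4, $5, $6  regs=(0,9,13,9,1,11,1)
  step pc=4: bne  $1, $0, L10  cond=T  regs=(0,9,13,9,1,11,1)
  step pc=5: slt  $4, $1, $6  regs=(0,9,13,9,0,11,1)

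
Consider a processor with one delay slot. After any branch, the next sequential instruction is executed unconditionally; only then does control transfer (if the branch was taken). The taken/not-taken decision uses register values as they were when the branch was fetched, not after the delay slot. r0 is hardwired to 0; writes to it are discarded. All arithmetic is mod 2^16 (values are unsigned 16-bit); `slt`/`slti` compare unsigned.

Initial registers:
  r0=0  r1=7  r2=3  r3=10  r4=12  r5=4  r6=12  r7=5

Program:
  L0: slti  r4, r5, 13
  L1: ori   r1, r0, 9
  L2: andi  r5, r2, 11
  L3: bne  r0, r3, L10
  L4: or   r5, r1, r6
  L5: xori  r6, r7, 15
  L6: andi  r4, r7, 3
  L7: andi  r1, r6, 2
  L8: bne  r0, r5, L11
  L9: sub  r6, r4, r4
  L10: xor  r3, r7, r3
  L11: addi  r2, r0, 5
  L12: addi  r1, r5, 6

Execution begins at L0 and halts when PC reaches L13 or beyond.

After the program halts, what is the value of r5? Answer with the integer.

13

PC=0  slti  r4, r5, 13       | r0=0 r1=7 r2=3 r3=10 r4=1 r5=4 r6=12 r7=5
PC=1  ori   r1, r0, 9        | r0=0 r1=9 r2=3 r3=10 r4=1 r5=4 r6=12 r7=5
PC=2  andi  r5, r2, 11       | r0=0 r1=9 r2=3 r3=10 r4=1 r5=3 r6=12 r7=5
PC=3  bne  r0, r3, L10       | r0=0 r1=9 r2=3 r3=10 r4=1 r5=3 r6=12 r7=5  [TAKEN]
PC=4  or   r5, r1, r6        | r0=0 r1=9 r2=3 r3=10 r4=1 r5=13 r6=12 r7=5
PC=10 xor  r3, r7, r3        | r0=0 r1=9 r2=3 r3=15 r4=1 r5=13 r6=12 r7=5
PC=11 addi  r2, r0, 5        | r0=0 r1=9 r2=5 r3=15 r4=1 r5=13 r6=12 r7=5
PC=12 addi  r1, r5, 6        | r0=0 r1=19 r2=5 r3=15 r4=1 r5=13 r6=12 r7=5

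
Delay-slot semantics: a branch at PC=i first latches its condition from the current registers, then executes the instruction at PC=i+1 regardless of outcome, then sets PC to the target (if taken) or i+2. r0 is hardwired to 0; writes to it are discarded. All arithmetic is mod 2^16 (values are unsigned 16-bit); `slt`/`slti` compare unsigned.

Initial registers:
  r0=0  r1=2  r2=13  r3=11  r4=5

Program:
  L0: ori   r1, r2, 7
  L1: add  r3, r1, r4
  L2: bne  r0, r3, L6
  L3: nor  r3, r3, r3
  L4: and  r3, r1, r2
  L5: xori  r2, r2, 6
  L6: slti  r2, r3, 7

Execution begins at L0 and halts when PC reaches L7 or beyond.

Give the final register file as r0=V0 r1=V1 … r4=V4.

r0=0 r1=15 r2=0 r3=65515 r4=5

#0 ori   r1, r2, 7 ; 0/15/13/11/5
#1 add  r3, r1, r4 ; 0/15/13/20/5
#2 bne  r0, r3, L6 ; 0/15/13/20/5 ; →target
#3 nor  r3, r3, r3 ; 0/15/13/65515/5
#6 slti  r2, r3, 7 ; 0/15/0/65515/5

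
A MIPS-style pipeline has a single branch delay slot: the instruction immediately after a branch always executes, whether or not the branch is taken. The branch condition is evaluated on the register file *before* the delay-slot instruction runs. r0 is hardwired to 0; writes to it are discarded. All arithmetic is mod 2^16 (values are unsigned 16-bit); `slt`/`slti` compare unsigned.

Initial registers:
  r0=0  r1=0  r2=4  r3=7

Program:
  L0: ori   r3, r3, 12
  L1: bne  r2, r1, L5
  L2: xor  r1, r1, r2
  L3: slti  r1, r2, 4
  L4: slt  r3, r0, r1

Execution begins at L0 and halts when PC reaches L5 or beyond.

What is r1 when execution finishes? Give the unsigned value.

  step pc=0: ori   r3, r3, 12  regs=(0,0,4,15)
  step pc=1: bne  r2, r1, L5  cond=T  regs=(0,0,4,15)
  step pc=2: xor  r1, r1, r2  regs=(0,4,4,15)

4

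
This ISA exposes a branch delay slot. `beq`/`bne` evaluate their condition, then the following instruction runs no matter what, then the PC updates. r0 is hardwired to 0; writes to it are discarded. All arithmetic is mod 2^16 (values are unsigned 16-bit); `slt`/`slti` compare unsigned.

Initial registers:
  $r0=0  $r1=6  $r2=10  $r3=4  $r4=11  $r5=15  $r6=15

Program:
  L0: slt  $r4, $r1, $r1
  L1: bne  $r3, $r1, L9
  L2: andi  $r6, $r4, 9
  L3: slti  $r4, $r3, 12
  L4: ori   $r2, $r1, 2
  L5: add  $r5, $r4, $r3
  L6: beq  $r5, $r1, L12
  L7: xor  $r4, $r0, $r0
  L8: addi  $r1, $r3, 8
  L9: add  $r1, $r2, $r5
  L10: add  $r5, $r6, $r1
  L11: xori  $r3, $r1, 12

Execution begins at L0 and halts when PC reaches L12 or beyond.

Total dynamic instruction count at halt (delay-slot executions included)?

#0 slt  $r4, $r1, $r1 ; 0/6/10/4/0/15/15
#1 bne  $r3, $r1, L9 ; 0/6/10/4/0/15/15 ; →target
#2 andi  $r6, $r4, 9 ; 0/6/10/4/0/15/0
#9 add  $r1, $r2, $r5 ; 0/25/10/4/0/15/0
#10 add  $r5, $r6, $r1 ; 0/25/10/4/0/25/0
#11 xori  $r3, $r1, 12 ; 0/25/10/21/0/25/0

6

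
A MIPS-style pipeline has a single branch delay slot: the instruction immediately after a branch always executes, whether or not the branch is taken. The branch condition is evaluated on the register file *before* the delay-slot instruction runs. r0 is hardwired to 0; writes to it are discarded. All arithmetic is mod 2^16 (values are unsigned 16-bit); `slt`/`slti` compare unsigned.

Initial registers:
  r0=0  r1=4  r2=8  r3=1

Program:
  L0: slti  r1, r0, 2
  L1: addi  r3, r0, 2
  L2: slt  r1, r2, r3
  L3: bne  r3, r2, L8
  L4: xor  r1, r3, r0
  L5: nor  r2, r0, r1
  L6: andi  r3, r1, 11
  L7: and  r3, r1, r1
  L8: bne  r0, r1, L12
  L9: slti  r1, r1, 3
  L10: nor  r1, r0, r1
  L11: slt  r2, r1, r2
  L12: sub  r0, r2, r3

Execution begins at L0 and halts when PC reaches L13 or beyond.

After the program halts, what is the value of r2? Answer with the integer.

8

PC=0  slti  r1, r0, 2        | r0=0 r1=1 r2=8 r3=1
PC=1  addi  r3, r0, 2        | r0=0 r1=1 r2=8 r3=2
PC=2  slt  r1, r2, r3        | r0=0 r1=0 r2=8 r3=2
PC=3  bne  r3, r2, L8        | r0=0 r1=0 r2=8 r3=2  [TAKEN]
PC=4  xor  r1, r3, r0        | r0=0 r1=2 r2=8 r3=2
PC=8  bne  r0, r1, L12       | r0=0 r1=2 r2=8 r3=2  [TAKEN]
PC=9  slti  r1, r1, 3        | r0=0 r1=1 r2=8 r3=2
PC=12 sub  r0, r2, r3        | r0=0 r1=1 r2=8 r3=2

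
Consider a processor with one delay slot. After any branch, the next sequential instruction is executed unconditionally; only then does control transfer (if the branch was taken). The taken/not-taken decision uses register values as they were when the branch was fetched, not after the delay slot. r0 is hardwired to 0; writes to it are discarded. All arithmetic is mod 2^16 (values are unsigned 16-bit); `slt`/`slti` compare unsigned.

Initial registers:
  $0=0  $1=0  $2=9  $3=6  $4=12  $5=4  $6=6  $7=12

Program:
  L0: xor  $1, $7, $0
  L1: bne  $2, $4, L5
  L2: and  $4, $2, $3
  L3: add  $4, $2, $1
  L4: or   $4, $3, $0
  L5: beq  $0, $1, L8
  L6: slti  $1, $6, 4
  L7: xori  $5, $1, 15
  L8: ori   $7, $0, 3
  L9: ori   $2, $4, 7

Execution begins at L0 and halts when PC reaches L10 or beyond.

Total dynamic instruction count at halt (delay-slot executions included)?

8

#0 xor  $1, $7, $0 ; 0/12/9/6/12/4/6/12
#1 bne  $2, $4, L5 ; 0/12/9/6/12/4/6/12 ; →target
#2 and  $4, $2, $3 ; 0/12/9/6/0/4/6/12
#5 beq  $0, $1, L8 ; 0/12/9/6/0/4/6/12 ; →fallthru
#6 slti  $1, $6, 4 ; 0/0/9/6/0/4/6/12
#7 xori  $5, $1, 15 ; 0/0/9/6/0/15/6/12
#8 ori   $7, $0, 3 ; 0/0/9/6/0/15/6/3
#9 ori   $2, $4, 7 ; 0/0/7/6/0/15/6/3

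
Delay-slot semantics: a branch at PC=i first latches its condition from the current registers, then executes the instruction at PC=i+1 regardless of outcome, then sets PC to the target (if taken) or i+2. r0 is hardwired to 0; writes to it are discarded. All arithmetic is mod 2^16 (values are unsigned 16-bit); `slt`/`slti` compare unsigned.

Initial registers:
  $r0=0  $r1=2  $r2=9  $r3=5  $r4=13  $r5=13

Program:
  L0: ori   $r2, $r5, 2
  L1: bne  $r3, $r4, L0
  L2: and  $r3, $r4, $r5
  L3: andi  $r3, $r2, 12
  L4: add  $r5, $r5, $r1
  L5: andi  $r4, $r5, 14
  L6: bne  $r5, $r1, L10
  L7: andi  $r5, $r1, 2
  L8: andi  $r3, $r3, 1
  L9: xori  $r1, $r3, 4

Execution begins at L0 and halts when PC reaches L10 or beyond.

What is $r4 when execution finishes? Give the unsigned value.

[0] ori   $r2, $r5, 2  →  {$r0:0, $r1:2, $r2:15, $r3:5, $r4:13, $r5:13}
[1] bne  $r3, $r4, L0  →  {$r0:0, $r1:2, $r2:15, $r3:5, $r4:13, $r5:13}  ⟨branch taken⟩
[2] and  $r3, $r4, $r5  →  {$r0:0, $r1:2, $r2:15, $r3:13, $r4:13, $r5:13}
[0] ori   $r2, $r5, 2  →  {$r0:0, $r1:2, $r2:15, $r3:13, $r4:13, $r5:13}
[1] bne  $r3, $r4, L0  →  {$r0:0, $r1:2, $r2:15, $r3:13, $r4:13, $r5:13}  ⟨branch fallthrough⟩
[2] and  $r3, $r4, $r5  →  {$r0:0, $r1:2, $r2:15, $r3:13, $r4:13, $r5:13}
[3] andi  $r3, $r2, 12  →  {$r0:0, $r1:2, $r2:15, $r3:12, $r4:13, $r5:13}
[4] add  $r5, $r5, $r1  →  {$r0:0, $r1:2, $r2:15, $r3:12, $r4:13, $r5:15}
[5] andi  $r4, $r5, 14  →  {$r0:0, $r1:2, $r2:15, $r3:12, $r4:14, $r5:15}
[6] bne  $r5, $r1, L10  →  {$r0:0, $r1:2, $r2:15, $r3:12, $r4:14, $r5:15}  ⟨branch taken⟩
[7] andi  $r5, $r1, 2  →  {$r0:0, $r1:2, $r2:15, $r3:12, $r4:14, $r5:2}

14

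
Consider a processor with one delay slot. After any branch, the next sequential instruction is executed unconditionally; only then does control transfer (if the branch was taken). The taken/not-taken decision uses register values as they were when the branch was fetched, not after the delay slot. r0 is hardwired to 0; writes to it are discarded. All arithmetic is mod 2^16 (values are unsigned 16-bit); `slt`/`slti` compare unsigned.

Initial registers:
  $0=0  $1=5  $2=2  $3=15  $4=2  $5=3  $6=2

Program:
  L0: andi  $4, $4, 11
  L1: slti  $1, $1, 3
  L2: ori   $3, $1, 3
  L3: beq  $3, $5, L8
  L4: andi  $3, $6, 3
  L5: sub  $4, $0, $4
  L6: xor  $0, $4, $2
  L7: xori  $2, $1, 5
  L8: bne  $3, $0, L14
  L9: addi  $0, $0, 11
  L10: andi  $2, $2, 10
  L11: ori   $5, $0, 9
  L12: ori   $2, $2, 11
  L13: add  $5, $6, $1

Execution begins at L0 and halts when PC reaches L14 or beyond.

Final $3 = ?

2

PC=0  andi  $4, $4, 11       | $0=0 $1=5 $2=2 $3=15 $4=2 $5=3 $6=2
PC=1  slti  $1, $1, 3        | $0=0 $1=0 $2=2 $3=15 $4=2 $5=3 $6=2
PC=2  ori   $3, $1, 3        | $0=0 $1=0 $2=2 $3=3 $4=2 $5=3 $6=2
PC=3  beq  $3, $5, L8        | $0=0 $1=0 $2=2 $3=3 $4=2 $5=3 $6=2  [TAKEN]
PC=4  andi  $3, $6, 3        | $0=0 $1=0 $2=2 $3=2 $4=2 $5=3 $6=2
PC=8  bne  $3, $0, L14       | $0=0 $1=0 $2=2 $3=2 $4=2 $5=3 $6=2  [TAKEN]
PC=9  addi  $0, $0, 11       | $0=0 $1=0 $2=2 $3=2 $4=2 $5=3 $6=2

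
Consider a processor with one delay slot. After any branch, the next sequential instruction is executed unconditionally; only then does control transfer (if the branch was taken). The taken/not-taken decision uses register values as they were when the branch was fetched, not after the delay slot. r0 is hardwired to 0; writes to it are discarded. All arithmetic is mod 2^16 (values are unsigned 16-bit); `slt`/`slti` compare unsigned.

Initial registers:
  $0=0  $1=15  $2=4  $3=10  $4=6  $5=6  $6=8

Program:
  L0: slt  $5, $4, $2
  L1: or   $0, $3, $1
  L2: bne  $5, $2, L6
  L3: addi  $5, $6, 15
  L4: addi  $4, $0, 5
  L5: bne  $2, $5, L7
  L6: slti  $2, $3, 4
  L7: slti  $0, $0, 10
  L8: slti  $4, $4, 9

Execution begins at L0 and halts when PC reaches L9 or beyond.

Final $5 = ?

23

[0] slt  $5, $4, $2  →  {$0:0, $1:15, $2:4, $3:10, $4:6, $5:0, $6:8}
[1] or   $0, $3, $1  →  {$0:0, $1:15, $2:4, $3:10, $4:6, $5:0, $6:8}
[2] bne  $5, $2, L6  →  {$0:0, $1:15, $2:4, $3:10, $4:6, $5:0, $6:8}  ⟨branch taken⟩
[3] addi  $5, $6, 15  →  {$0:0, $1:15, $2:4, $3:10, $4:6, $5:23, $6:8}
[6] slti  $2, $3, 4  →  {$0:0, $1:15, $2:0, $3:10, $4:6, $5:23, $6:8}
[7] slti  $0, $0, 10  →  {$0:0, $1:15, $2:0, $3:10, $4:6, $5:23, $6:8}
[8] slti  $4, $4, 9  →  {$0:0, $1:15, $2:0, $3:10, $4:1, $5:23, $6:8}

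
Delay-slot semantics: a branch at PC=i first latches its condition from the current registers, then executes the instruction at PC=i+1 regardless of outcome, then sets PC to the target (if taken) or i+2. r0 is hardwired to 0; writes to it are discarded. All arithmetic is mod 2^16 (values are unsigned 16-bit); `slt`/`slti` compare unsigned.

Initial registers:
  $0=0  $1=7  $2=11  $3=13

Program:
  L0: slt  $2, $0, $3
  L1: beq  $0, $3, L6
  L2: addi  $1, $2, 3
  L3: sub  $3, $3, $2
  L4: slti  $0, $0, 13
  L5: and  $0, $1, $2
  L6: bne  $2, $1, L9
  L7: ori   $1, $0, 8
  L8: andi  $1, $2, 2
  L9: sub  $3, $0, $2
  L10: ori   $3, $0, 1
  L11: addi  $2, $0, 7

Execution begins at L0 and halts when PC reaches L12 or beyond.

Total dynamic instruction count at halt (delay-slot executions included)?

PC=0  slt  $2, $0, $3        | $0=0 $1=7 $2=1 $3=13
PC=1  beq  $0, $3, L6        | $0=0 $1=7 $2=1 $3=13  [not taken]
PC=2  addi  $1, $2, 3        | $0=0 $1=4 $2=1 $3=13
PC=3  sub  $3, $3, $2        | $0=0 $1=4 $2=1 $3=12
PC=4  slti  $0, $0, 13       | $0=0 $1=4 $2=1 $3=12
PC=5  and  $0, $1, $2        | $0=0 $1=4 $2=1 $3=12
PC=6  bne  $2, $1, L9        | $0=0 $1=4 $2=1 $3=12  [TAKEN]
PC=7  ori   $1, $0, 8        | $0=0 $1=8 $2=1 $3=12
PC=9  sub  $3, $0, $2        | $0=0 $1=8 $2=1 $3=65535
PC=10 ori   $3, $0, 1        | $0=0 $1=8 $2=1 $3=1
PC=11 addi  $2, $0, 7        | $0=0 $1=8 $2=7 $3=1

11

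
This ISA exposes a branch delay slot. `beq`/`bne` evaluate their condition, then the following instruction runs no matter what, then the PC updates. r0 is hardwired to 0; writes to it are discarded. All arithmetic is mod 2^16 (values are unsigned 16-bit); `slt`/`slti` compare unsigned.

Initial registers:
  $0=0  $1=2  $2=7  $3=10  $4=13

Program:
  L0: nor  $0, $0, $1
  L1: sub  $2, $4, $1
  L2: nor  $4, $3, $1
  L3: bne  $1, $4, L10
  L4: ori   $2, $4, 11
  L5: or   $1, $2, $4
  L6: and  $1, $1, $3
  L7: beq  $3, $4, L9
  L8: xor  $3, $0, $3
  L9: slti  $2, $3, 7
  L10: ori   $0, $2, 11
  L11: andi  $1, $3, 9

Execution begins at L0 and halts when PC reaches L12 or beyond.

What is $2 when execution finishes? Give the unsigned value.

65535

PC=0  nor  $0, $0, $1        | $0=0 $1=2 $2=7 $3=10 $4=13
PC=1  sub  $2, $4, $1        | $0=0 $1=2 $2=11 $3=10 $4=13
PC=2  nor  $4, $3, $1        | $0=0 $1=2 $2=11 $3=10 $4=65525
PC=3  bne  $1, $4, L10       | $0=0 $1=2 $2=11 $3=10 $4=65525  [TAKEN]
PC=4  ori   $2, $4, 11       | $0=0 $1=2 $2=65535 $3=10 $4=65525
PC=10 ori   $0, $2, 11       | $0=0 $1=2 $2=65535 $3=10 $4=65525
PC=11 andi  $1, $3, 9        | $0=0 $1=8 $2=65535 $3=10 $4=65525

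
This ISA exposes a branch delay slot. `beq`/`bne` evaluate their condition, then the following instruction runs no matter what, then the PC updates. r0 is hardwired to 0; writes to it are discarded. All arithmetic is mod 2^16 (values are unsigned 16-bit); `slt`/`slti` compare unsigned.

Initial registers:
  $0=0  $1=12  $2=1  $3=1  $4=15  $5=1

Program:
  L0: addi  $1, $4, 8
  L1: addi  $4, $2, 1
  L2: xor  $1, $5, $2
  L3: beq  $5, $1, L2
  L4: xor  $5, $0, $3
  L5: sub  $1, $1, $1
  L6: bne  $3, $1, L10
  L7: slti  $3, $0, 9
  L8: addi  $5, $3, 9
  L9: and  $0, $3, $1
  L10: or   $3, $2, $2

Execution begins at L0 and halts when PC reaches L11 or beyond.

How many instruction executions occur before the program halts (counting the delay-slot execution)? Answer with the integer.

9

[0] addi  $1, $4, 8  →  {$0:0, $1:23, $2:1, $3:1, $4:15, $5:1}
[1] addi  $4, $2, 1  →  {$0:0, $1:23, $2:1, $3:1, $4:2, $5:1}
[2] xor  $1, $5, $2  →  {$0:0, $1:0, $2:1, $3:1, $4:2, $5:1}
[3] beq  $5, $1, L2  →  {$0:0, $1:0, $2:1, $3:1, $4:2, $5:1}  ⟨branch fallthrough⟩
[4] xor  $5, $0, $3  →  {$0:0, $1:0, $2:1, $3:1, $4:2, $5:1}
[5] sub  $1, $1, $1  →  {$0:0, $1:0, $2:1, $3:1, $4:2, $5:1}
[6] bne  $3, $1, L10  →  {$0:0, $1:0, $2:1, $3:1, $4:2, $5:1}  ⟨branch taken⟩
[7] slti  $3, $0, 9  →  {$0:0, $1:0, $2:1, $3:1, $4:2, $5:1}
[10] or   $3, $2, $2  →  {$0:0, $1:0, $2:1, $3:1, $4:2, $5:1}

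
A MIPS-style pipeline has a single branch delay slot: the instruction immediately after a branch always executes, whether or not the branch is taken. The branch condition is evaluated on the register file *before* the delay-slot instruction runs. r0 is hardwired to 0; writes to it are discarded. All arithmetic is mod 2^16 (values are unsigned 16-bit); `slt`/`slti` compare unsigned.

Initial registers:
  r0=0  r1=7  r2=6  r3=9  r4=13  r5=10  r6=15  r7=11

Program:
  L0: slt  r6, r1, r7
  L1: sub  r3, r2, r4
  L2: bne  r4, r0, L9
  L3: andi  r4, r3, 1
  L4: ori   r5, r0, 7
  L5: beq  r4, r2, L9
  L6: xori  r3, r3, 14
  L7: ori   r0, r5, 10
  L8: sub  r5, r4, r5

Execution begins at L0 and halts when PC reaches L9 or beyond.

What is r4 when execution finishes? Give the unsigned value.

1

[0] slt  r6, r1, r7  →  {r0:0, r1:7, r2:6, r3:9, r4:13, r5:10, r6:1, r7:11}
[1] sub  r3, r2, r4  →  {r0:0, r1:7, r2:6, r3:65529, r4:13, r5:10, r6:1, r7:11}
[2] bne  r4, r0, L9  →  {r0:0, r1:7, r2:6, r3:65529, r4:13, r5:10, r6:1, r7:11}  ⟨branch taken⟩
[3] andi  r4, r3, 1  →  {r0:0, r1:7, r2:6, r3:65529, r4:1, r5:10, r6:1, r7:11}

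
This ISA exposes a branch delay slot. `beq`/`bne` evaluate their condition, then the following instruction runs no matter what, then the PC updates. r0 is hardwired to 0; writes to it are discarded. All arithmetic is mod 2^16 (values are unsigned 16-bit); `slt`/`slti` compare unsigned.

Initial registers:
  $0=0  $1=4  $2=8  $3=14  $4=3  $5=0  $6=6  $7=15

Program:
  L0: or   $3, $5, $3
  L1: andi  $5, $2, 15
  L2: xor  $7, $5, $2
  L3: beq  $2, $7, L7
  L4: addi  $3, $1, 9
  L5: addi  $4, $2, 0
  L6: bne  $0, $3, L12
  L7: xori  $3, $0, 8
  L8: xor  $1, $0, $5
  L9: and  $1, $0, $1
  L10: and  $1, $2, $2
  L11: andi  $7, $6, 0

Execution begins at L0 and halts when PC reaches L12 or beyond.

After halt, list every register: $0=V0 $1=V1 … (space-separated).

$0=0 $1=4 $2=8 $3=8 $4=8 $5=8 $6=6 $7=0

  step pc=0: or   $3, $5, $3  regs=(0,4,8,14,3,0,6,15)
  step pc=1: andi  $5, $2, 15  regs=(0,4,8,14,3,8,6,15)
  step pc=2: xor  $7, $5, $2  regs=(0,4,8,14,3,8,6,0)
  step pc=3: beq  $2, $7, L7  cond=F  regs=(0,4,8,14,3,8,6,0)
  step pc=4: addi  $3, $1, 9  regs=(0,4,8,13,3,8,6,0)
  step pc=5: addi  $4, $2, 0  regs=(0,4,8,13,8,8,6,0)
  step pc=6: bne  $0, $3, L12  cond=T  regs=(0,4,8,13,8,8,6,0)
  step pc=7: xori  $3, $0, 8  regs=(0,4,8,8,8,8,6,0)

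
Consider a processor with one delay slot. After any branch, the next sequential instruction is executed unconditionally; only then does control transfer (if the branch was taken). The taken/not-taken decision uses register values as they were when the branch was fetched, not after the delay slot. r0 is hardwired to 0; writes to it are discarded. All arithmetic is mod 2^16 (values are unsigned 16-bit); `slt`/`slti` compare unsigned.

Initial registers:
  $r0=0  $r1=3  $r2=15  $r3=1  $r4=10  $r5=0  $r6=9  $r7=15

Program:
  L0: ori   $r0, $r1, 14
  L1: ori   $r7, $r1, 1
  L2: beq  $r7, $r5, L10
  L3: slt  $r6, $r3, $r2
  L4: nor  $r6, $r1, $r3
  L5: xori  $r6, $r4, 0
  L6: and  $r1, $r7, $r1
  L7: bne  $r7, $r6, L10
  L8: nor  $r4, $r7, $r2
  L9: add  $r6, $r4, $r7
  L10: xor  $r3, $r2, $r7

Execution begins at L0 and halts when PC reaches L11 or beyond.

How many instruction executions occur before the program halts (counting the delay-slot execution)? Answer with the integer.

10

PC=0  ori   $r0, $r1, 14     | $r0=0 $r1=3 $r2=15 $r3=1 $r4=10 $r5=0 $r6=9 $r7=15
PC=1  ori   $r7, $r1, 1      | $r0=0 $r1=3 $r2=15 $r3=1 $r4=10 $r5=0 $r6=9 $r7=3
PC=2  beq  $r7, $r5, L10     | $r0=0 $r1=3 $r2=15 $r3=1 $r4=10 $r5=0 $r6=9 $r7=3  [not taken]
PC=3  slt  $r6, $r3, $r2     | $r0=0 $r1=3 $r2=15 $r3=1 $r4=10 $r5=0 $r6=1 $r7=3
PC=4  nor  $r6, $r1, $r3     | $r0=0 $r1=3 $r2=15 $r3=1 $r4=10 $r5=0 $r6=65532 $r7=3
PC=5  xori  $r6, $r4, 0      | $r0=0 $r1=3 $r2=15 $r3=1 $r4=10 $r5=0 $r6=10 $r7=3
PC=6  and  $r1, $r7, $r1     | $r0=0 $r1=3 $r2=15 $r3=1 $r4=10 $r5=0 $r6=10 $r7=3
PC=7  bne  $r7, $r6, L10     | $r0=0 $r1=3 $r2=15 $r3=1 $r4=10 $r5=0 $r6=10 $r7=3  [TAKEN]
PC=8  nor  $r4, $r7, $r2     | $r0=0 $r1=3 $r2=15 $r3=1 $r4=65520 $r5=0 $r6=10 $r7=3
PC=10 xor  $r3, $r2, $r7     | $r0=0 $r1=3 $r2=15 $r3=12 $r4=65520 $r5=0 $r6=10 $r7=3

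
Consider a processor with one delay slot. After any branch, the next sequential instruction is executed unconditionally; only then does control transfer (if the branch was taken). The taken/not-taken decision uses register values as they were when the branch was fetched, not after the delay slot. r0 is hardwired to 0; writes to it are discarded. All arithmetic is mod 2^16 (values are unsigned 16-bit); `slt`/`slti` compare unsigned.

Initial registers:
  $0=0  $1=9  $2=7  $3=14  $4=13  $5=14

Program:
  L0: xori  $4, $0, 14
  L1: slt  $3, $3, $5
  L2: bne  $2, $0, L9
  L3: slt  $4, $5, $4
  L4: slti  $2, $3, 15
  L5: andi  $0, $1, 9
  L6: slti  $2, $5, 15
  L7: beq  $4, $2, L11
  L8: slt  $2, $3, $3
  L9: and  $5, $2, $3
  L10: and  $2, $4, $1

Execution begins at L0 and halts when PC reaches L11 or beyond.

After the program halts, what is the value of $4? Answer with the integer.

PC=0  xori  $4, $0, 14       | $0=0 $1=9 $2=7 $3=14 $4=14 $5=14
PC=1  slt  $3, $3, $5        | $0=0 $1=9 $2=7 $3=0 $4=14 $5=14
PC=2  bne  $2, $0, L9        | $0=0 $1=9 $2=7 $3=0 $4=14 $5=14  [TAKEN]
PC=3  slt  $4, $5, $4        | $0=0 $1=9 $2=7 $3=0 $4=0 $5=14
PC=9  and  $5, $2, $3        | $0=0 $1=9 $2=7 $3=0 $4=0 $5=0
PC=10 and  $2, $4, $1        | $0=0 $1=9 $2=0 $3=0 $4=0 $5=0

0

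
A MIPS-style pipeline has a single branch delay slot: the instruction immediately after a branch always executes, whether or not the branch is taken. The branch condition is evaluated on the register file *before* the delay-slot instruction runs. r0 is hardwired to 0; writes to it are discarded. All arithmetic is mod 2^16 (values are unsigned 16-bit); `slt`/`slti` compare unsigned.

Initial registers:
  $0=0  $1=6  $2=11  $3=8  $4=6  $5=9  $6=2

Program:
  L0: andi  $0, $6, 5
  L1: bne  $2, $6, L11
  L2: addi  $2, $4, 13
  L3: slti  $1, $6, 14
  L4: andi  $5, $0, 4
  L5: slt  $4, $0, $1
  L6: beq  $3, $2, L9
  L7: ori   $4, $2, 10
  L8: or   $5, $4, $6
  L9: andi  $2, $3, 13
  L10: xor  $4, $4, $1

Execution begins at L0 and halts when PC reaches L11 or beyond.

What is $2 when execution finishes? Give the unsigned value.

19

#0 andi  $0, $6, 5 ; 0/6/11/8/6/9/2
#1 bne  $2, $6, L11 ; 0/6/11/8/6/9/2 ; →target
#2 addi  $2, $4, 13 ; 0/6/19/8/6/9/2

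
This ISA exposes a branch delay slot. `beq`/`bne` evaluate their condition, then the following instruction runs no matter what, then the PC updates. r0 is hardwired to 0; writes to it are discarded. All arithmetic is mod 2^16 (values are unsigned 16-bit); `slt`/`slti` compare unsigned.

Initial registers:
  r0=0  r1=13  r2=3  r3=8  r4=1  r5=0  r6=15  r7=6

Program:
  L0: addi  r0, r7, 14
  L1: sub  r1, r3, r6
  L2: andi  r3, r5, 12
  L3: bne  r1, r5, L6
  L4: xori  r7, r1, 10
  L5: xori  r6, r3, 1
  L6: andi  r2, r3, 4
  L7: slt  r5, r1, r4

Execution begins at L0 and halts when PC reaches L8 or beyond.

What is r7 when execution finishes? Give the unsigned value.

65523

#0 addi  r0, r7, 14 ; 0/13/3/8/1/0/15/6
#1 sub  r1, r3, r6 ; 0/65529/3/8/1/0/15/6
#2 andi  r3, r5, 12 ; 0/65529/3/0/1/0/15/6
#3 bne  r1, r5, L6 ; 0/65529/3/0/1/0/15/6 ; →target
#4 xori  r7, r1, 10 ; 0/65529/3/0/1/0/15/65523
#6 andi  r2, r3, 4 ; 0/65529/0/0/1/0/15/65523
#7 slt  r5, r1, r4 ; 0/65529/0/0/1/0/15/65523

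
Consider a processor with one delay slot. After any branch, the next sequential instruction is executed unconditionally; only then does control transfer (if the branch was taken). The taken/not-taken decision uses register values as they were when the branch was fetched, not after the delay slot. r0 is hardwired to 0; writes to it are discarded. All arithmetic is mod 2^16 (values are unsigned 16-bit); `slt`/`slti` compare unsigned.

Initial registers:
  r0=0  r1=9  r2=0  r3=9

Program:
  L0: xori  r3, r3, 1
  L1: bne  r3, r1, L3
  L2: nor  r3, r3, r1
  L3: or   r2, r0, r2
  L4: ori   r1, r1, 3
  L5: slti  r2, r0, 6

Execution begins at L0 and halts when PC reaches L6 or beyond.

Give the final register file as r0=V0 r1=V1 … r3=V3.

r0=0 r1=11 r2=1 r3=65526

  step pc=0: xori  r3, r3, 1  regs=(0,9,0,8)
  step pc=1: bne  r3, r1, L3  cond=T  regs=(0,9,0,8)
  step pc=2: nor  r3, r3, r1  regs=(0,9,0,65526)
  step pc=3: or   r2, r0, r2  regs=(0,9,0,65526)
  step pc=4: ori   r1, r1, 3  regs=(0,11,0,65526)
  step pc=5: slti  r2, r0, 6  regs=(0,11,1,65526)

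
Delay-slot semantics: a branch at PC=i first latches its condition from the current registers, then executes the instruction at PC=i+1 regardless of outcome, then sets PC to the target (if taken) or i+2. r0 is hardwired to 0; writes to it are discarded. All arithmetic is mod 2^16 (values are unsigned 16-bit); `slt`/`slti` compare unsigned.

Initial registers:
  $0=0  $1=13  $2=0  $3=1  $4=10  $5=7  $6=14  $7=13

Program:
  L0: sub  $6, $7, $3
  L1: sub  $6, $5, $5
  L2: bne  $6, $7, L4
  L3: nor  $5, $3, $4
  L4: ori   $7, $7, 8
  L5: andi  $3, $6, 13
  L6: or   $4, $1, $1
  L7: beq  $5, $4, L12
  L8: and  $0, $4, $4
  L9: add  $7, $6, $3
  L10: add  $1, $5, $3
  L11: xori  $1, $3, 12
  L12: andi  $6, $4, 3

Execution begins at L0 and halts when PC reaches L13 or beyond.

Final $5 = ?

  step pc=0: sub  $6, $7, $3  regs=(0,13,0,1,10,7,12,13)
  step pc=1: sub  $6, $5, $5  regs=(0,13,0,1,10,7,0,13)
  step pc=2: bne  $6, $7, L4  cond=T  regs=(0,13,0,1,10,7,0,13)
  step pc=3: nor  $5, $3, $4  regs=(0,13,0,1,10,65524,0,13)
  step pc=4: ori   $7, $7, 8  regs=(0,13,0,1,10,65524,0,13)
  step pc=5: andi  $3, $6, 13  regs=(0,13,0,0,10,65524,0,13)
  step pc=6: or   $4, $1, $1  regs=(0,13,0,0,13,65524,0,13)
  step pc=7: beq  $5, $4, L12  cond=F  regs=(0,13,0,0,13,65524,0,13)
  step pc=8: and  $0, $4, $4  regs=(0,13,0,0,13,65524,0,13)
  step pc=9: add  $7, $6, $3  regs=(0,13,0,0,13,65524,0,0)
  step pc=10: add  $1, $5, $3  regs=(0,65524,0,0,13,65524,0,0)
  step pc=11: xori  $1, $3, 12  regs=(0,12,0,0,13,65524,0,0)
  step pc=12: andi  $6, $4, 3  regs=(0,12,0,0,13,65524,1,0)

65524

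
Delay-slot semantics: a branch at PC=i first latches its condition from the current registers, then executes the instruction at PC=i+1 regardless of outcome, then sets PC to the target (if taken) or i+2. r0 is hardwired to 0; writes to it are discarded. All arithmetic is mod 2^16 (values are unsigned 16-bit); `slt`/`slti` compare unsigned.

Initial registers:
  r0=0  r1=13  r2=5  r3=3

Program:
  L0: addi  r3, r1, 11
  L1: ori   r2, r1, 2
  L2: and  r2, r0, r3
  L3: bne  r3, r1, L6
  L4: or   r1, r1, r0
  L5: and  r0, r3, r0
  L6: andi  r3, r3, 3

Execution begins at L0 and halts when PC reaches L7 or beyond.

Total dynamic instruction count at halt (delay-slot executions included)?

6

PC=0  addi  r3, r1, 11       | r0=0 r1=13 r2=5 r3=24
PC=1  ori   r2, r1, 2        | r0=0 r1=13 r2=15 r3=24
PC=2  and  r2, r0, r3        | r0=0 r1=13 r2=0 r3=24
PC=3  bne  r3, r1, L6        | r0=0 r1=13 r2=0 r3=24  [TAKEN]
PC=4  or   r1, r1, r0        | r0=0 r1=13 r2=0 r3=24
PC=6  andi  r3, r3, 3        | r0=0 r1=13 r2=0 r3=0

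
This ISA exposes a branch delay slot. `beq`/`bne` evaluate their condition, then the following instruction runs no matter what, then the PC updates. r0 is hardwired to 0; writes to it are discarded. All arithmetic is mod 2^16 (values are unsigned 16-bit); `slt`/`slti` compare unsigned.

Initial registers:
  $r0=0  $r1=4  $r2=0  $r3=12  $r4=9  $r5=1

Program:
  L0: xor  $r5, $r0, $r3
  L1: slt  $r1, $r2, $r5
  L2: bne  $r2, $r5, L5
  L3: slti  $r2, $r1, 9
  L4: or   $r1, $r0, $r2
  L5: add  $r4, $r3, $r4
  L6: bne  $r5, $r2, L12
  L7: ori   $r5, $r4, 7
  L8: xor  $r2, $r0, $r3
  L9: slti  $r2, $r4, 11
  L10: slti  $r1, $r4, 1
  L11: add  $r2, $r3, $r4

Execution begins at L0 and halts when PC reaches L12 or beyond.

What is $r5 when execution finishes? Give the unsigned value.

23

#0 xor  $r5, $r0, $r3 ; 0/4/0/12/9/12
#1 slt  $r1, $r2, $r5 ; 0/1/0/12/9/12
#2 bne  $r2, $r5, L5 ; 0/1/0/12/9/12 ; →target
#3 slti  $r2, $r1, 9 ; 0/1/1/12/9/12
#5 add  $r4, $r3, $r4 ; 0/1/1/12/21/12
#6 bne  $r5, $r2, L12 ; 0/1/1/12/21/12 ; →target
#7 ori   $r5, $r4, 7 ; 0/1/1/12/21/23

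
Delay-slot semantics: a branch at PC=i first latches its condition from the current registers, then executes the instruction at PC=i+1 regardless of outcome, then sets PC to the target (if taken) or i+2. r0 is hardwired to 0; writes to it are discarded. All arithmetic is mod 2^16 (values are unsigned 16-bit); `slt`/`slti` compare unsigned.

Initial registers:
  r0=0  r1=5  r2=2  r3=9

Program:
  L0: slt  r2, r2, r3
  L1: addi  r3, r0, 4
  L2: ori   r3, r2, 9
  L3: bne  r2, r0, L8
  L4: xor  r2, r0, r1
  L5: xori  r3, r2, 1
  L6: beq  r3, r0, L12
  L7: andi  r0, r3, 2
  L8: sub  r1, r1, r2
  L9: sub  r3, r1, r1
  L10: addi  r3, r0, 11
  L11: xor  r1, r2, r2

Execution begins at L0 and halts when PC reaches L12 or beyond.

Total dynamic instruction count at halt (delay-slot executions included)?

#0 slt  r2, r2, r3 ; 0/5/1/9
#1 addi  r3, r0, 4 ; 0/5/1/4
#2 ori   r3, r2, 9 ; 0/5/1/9
#3 bne  r2, r0, L8 ; 0/5/1/9 ; →target
#4 xor  r2, r0, r1 ; 0/5/5/9
#8 sub  r1, r1, r2 ; 0/0/5/9
#9 sub  r3, r1, r1 ; 0/0/5/0
#10 addi  r3, r0, 11 ; 0/0/5/11
#11 xor  r1, r2, r2 ; 0/0/5/11

9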